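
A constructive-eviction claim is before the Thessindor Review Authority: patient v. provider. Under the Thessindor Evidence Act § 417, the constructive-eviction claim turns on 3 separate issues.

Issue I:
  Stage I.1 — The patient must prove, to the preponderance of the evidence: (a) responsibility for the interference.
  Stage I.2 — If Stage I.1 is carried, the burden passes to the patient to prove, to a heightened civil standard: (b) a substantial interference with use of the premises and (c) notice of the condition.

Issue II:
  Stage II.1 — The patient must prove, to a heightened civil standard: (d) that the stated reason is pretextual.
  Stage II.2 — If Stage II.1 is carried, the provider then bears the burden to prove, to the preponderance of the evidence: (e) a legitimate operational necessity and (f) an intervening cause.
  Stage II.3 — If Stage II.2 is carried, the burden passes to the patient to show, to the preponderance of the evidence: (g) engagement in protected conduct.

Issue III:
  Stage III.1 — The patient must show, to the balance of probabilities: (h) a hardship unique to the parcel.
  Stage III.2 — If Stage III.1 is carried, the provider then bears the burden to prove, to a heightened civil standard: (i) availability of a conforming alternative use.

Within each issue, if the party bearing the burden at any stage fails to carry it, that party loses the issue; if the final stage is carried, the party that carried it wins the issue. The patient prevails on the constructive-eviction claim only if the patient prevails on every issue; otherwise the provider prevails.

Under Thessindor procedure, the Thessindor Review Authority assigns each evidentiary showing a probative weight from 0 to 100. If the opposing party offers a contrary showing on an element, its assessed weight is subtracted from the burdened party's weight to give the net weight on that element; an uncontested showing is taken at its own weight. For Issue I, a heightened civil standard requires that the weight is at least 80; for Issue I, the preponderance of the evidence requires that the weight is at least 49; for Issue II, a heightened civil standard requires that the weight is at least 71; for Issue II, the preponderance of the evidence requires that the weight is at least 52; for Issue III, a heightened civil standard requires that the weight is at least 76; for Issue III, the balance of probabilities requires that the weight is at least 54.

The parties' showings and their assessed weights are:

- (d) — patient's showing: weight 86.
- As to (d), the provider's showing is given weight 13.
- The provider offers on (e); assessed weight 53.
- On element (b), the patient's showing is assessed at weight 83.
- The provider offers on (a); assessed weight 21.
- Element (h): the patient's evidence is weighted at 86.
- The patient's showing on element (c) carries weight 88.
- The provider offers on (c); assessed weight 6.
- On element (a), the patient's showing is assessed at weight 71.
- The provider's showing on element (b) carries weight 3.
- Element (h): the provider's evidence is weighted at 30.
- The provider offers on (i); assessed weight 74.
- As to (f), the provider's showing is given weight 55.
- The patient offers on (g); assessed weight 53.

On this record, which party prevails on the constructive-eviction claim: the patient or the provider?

patient

— Issue I —
Stage I.1 — burden on patient; standard: the preponderance of the evidence (weight is at least 49).
    (a): 71 − 21 = 50 ≥ 49 [met]
  All elements met. The patient retains the burden for Stage I.2.
Stage I.2 — burden on patient; standard: a heightened civil standard (weight is at least 80).
    (b): 83 − 3 = 80 ≥ 80 [met]
    (c): 88 − 6 = 82 ≥ 80 [met]
  Stage I.2 carried; the final stage is satisfied.
Every stage carried; the patient prevails on this issue.
— Issue II —
Stage II.1 — burden on patient; standard: a heightened civil standard (weight is at least 71).
    (d): 86 − 13 = 73 ≥ 71 [met]
  Stage II.1 carried; the burden shifts to the provider.
Stage II.2 — burden on provider; standard: the preponderance of the evidence (weight is at least 52).
    (e): 53 ≥ 52 [met]
    (f): 55 ≥ 52 [met]
  Stage II.2 is satisfied; the onus moves to the patient.
Stage II.3 — burden on patient; standard: the preponderance of the evidence (weight is at least 52).
    (g): 53 ≥ 52 [met]
  All elements met at the final stage.
With every stage satisfied, the patient prevails on this issue.
— Issue III —
Stage III.1 — burden on patient; standard: the balance of probabilities (weight is at least 54).
    (h): 86 − 30 = 56 ≥ 54 [met]
  The patient carries Stage III.1; the provider now bears the burden.
Stage III.2 — burden on provider; standard: a heightened civil standard (weight is at least 76).
    (i): 74 < 76 [not met]
  The provider does not carry Stage III.2.
The patient prevails on this issue.
Per-issue: Issue I → patient; Issue II → patient; Issue III → patient. The patient must prevail on every issue; overall, the patient prevails.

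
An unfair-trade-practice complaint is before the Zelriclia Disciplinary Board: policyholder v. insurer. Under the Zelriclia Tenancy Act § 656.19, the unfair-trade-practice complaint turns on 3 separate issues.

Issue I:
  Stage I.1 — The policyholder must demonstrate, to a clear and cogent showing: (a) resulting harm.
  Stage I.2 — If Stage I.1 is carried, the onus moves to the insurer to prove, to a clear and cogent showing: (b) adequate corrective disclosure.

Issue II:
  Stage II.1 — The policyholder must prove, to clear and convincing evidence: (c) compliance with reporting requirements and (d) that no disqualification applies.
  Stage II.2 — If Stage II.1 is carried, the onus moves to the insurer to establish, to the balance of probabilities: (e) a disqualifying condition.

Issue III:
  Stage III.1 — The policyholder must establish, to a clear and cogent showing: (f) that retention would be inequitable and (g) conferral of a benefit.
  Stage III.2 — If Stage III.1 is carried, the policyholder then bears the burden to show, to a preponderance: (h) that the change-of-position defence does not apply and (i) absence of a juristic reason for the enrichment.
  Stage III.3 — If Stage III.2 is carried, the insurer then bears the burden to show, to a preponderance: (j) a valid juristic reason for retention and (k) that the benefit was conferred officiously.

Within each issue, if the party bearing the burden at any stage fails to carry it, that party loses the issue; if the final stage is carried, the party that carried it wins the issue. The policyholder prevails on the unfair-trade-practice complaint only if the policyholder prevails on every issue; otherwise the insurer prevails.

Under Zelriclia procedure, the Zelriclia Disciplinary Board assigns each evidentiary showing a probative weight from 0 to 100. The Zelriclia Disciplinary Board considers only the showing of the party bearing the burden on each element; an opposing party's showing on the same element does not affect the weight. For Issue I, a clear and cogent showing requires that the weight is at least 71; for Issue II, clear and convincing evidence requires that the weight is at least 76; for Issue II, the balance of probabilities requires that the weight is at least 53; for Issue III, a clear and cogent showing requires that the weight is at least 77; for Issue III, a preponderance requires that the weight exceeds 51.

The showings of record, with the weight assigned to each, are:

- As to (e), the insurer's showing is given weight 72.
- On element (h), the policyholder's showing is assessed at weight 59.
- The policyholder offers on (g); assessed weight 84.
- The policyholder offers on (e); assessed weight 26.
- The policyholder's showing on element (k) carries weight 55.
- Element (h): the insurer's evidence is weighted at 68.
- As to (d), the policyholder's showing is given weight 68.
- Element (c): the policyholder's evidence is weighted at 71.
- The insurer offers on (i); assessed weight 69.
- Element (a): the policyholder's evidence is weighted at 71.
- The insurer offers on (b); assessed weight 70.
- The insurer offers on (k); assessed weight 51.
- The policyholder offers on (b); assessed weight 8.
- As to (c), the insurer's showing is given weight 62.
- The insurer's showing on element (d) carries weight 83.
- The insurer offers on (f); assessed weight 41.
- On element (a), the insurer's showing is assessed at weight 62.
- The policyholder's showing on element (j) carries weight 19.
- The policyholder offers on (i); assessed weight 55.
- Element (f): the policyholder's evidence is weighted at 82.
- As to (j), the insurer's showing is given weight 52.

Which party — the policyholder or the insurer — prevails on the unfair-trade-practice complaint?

— Issue I —
Stage I.1 — burden on policyholder; standard: a clear and cogent showing (weight is at least 71).
    (a): 71 (insurer's 62 disregarded) ≥ 71 [met]
  The policyholder carries Stage I.1; the insurer now bears the burden.
Stage I.2 — burden on insurer; standard: a clear and cogent showing (weight is at least 71).
    (b): 70 (policyholder's 8 disregarded) < 71 [not met]
  Stage I.2 not carried; the insurer fails its burden.
The analysis ends at Stage I.2; the policyholder prevails on this issue.
— Issue II —
Stage II.1 (policyholder, clear and convincing evidence, weight is at least 76): (c) 71 (insurer's 62 disregarded) < 76 — fails; (d) 68 (insurer's 83 disregarded) < 76 — fails.
  Stage II.1 not carried; the policyholder fails its burden.
So the insurer prevails on this issue.
— Issue III —
Stage III.1 — burden on policyholder; standard: a clear and cogent showing (weight is at least 77).
    (f): 82 (insurer's 41 disregarded) ≥ 77 [met]
    (g): 84 ≥ 77 [met]
  Stage III.1 carried; the burden remains with the policyholder.
Stage III.2 — burden on policyholder; standard: a preponderance (weight exceeds 51).
    (h): 59 (insurer's 68 disregarded) > 51 [met]
    (i): 55 (insurer's 69 disregarded) > 51 [met]
  All elements met. The burden passes to the insurer.
Stage III.3 — burden on insurer; standard: a preponderance (weight exceeds 51).
    (j): 52 (policyholder's 19 disregarded) > 51 [met]
    (k): 51 (policyholder's 55 disregarded) ≤ 51 [not met]
  Stage III.3 not carried; the insurer fails its burden.
So the policyholder prevails on this issue.
Per-issue: Issue I → policyholder; Issue II → insurer; Issue III → policyholder. The policyholder must prevail on every issue; overall, the insurer prevails.

insurer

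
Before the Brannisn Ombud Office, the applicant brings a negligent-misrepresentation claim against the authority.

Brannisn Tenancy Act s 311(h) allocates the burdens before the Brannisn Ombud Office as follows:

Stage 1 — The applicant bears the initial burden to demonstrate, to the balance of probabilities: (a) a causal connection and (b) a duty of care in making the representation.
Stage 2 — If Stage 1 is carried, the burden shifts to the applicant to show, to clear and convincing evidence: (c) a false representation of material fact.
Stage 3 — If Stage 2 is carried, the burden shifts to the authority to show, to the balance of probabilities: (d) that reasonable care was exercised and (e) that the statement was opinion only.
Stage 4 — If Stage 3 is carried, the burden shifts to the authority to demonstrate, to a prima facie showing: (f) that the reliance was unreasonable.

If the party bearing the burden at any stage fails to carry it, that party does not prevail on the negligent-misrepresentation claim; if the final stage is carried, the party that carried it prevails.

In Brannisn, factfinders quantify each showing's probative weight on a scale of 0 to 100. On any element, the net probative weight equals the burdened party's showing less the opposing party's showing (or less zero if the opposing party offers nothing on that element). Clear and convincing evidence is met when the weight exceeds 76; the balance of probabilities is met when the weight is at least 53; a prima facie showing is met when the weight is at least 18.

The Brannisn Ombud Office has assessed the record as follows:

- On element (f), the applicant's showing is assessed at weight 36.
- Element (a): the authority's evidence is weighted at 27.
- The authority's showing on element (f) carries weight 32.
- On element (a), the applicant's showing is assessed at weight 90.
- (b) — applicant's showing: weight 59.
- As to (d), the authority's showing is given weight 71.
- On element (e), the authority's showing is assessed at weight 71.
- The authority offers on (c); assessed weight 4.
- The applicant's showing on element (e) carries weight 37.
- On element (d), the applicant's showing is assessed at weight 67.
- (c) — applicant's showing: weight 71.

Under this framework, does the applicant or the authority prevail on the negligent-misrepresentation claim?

At Stage 1 the applicant must meet the balance of probabilities (weight is at least 53): on (a) the weight is 90 less the opposing 27 gives net 63, ≥ 53, so (a) meets the standard; on (b) the weight is 59, which does reach 53, so (b) meets the standard.
  Stage 1 carried; the burden remains with the applicant.
At Stage 2 the applicant must meet clear and convincing evidence (weight exceeds 76): on (c) the weight is 71 less the opposing 4 gives net 67, ≤ 76, so (c) does not meet the standard.
  Not every element is met, so the applicant fails to carry Stage 2.
So the authority prevails.

authority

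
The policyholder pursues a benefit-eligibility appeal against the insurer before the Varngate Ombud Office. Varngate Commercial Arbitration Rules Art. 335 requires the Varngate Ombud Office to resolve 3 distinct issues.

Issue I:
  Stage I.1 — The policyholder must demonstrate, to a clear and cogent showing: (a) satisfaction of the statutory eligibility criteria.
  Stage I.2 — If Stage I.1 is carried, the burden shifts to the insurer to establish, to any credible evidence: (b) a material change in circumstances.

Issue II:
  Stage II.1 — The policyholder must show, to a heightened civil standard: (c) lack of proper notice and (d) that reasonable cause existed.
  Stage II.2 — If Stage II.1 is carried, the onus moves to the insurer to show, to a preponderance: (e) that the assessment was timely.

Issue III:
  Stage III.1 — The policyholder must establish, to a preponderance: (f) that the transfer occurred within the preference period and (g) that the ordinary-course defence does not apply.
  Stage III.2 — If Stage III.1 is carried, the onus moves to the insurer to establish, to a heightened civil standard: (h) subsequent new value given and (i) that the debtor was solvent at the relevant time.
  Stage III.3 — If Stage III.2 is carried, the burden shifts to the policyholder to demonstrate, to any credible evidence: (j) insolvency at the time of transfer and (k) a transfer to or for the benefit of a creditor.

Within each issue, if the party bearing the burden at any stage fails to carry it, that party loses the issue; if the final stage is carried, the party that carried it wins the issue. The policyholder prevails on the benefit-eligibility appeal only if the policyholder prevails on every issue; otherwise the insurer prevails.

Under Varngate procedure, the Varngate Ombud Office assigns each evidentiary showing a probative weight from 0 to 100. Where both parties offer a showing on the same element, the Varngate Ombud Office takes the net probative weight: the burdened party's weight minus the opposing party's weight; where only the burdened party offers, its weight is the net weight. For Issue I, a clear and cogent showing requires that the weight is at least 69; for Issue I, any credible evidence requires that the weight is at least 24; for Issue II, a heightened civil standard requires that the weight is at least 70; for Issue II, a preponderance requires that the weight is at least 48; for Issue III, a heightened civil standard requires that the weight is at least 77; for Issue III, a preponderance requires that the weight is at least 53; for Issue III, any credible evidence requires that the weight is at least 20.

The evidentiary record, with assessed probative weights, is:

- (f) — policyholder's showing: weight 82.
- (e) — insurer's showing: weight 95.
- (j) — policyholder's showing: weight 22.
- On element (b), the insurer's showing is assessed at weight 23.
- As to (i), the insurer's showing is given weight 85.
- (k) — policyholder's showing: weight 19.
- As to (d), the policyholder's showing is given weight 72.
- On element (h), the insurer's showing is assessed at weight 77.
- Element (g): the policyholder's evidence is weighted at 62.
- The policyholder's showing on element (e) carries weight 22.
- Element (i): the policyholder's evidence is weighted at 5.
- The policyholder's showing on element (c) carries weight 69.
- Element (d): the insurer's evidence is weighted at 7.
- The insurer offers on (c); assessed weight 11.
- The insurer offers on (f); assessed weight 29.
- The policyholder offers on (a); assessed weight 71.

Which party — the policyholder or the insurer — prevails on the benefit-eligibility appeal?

— Issue I —
Stage I.1 — burden on policyholder; standard: a clear and cogent showing (weight is at least 69).
    (a): 71 ≥ 69 [met]
  All elements met. The burden passes to the insurer.
Stage I.2 — burden on insurer; standard: any credible evidence (weight is at least 24).
    (b): 23 < 24 [not met]
  The insurer does not carry Stage I.2.
The analysis ends at Stage I.2; the policyholder prevails on this issue.
— Issue II —
Stage II.1 — burden on policyholder; standard: a heightened civil standard (weight is at least 70).
    (c): 69 − 11 = 58 < 70 [not met]
    (d): 72 − 7 = 65 < 70 [not met]
  Not every element is met, so the policyholder fails to carry Stage II.1.
The analysis ends at Stage II.1; the insurer prevails on this issue.
— Issue III —
Stage III.1 — burden on policyholder; standard: a preponderance (weight is at least 53).
    (f): 82 − 29 = 53 ≥ 53 [met]
    (g): 62 ≥ 53 [met]
  Stage III.1 is satisfied; the onus moves to the insurer.
Stage III.2 — burden on insurer; standard: a heightened civil standard (weight is at least 77).
    (h): 77 ≥ 77 [met]
    (i): 85 − 5 = 80 ≥ 77 [met]
  Stage III.2 carried; the burden shifts to the policyholder.
Stage III.3 — burden on policyholder; standard: any credible evidence (weight is at least 20).
    (j): 22 ≥ 20 [met]
    (k): 19 < 20 [not met]
  Not every element is met, so the policyholder fails to carry Stage III.3.
The analysis ends at Stage III.3; the insurer prevails on this issue.
Per-issue: Issue I → policyholder; Issue II → insurer; Issue III → insurer. The policyholder must prevail on every issue; overall, the insurer prevails.

insurer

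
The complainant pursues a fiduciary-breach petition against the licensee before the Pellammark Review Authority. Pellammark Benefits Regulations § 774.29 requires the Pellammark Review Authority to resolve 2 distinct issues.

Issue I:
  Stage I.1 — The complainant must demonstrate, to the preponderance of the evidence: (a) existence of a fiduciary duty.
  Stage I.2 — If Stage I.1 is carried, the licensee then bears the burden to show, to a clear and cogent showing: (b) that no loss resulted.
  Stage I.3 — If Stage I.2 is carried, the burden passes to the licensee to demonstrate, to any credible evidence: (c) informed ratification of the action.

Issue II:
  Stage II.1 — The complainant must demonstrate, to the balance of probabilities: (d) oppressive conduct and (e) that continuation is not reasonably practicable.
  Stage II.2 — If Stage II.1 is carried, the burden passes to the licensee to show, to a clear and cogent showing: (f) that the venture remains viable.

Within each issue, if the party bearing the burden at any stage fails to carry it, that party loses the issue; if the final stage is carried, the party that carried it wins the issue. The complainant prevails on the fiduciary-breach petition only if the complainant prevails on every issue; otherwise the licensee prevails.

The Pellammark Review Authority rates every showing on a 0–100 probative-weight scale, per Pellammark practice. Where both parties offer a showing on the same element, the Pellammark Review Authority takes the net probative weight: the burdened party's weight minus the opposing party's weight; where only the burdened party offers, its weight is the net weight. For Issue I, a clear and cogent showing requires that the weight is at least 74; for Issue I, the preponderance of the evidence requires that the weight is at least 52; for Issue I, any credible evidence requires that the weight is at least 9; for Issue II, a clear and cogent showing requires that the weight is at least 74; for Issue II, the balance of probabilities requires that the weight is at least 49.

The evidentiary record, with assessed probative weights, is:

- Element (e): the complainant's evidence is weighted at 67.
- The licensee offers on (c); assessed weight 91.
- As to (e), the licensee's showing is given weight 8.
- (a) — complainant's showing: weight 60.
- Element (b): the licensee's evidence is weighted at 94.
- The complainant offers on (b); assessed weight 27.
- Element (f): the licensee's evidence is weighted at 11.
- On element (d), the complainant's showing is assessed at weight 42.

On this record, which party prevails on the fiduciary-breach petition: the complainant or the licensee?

licensee

— Issue I —
At Stage I.1 the complainant must meet the preponderance of the evidence (weight is at least 52): on (a) the weight is 60, which does reach 52, so (a) meets the standard.
  Stage I.1 is satisfied; the onus moves to the licensee.
At Stage I.2 the licensee must meet a clear and cogent showing (weight is at least 74): on (b) the weight is 94 less the opposing 27 gives net 67, which does not reach 74, so (b) does not meet the standard.
  Not every element is met, so the licensee fails to carry Stage I.2.
The complainant prevails on this issue.
— Issue II —
Stage II.1 (complainant, the balance of probabilities, weight is at least 49): (d) 42 < 49 — fails; (e) net 67−8=59 ≥ 49 — meets.
  Not every element is met, so the complainant fails to carry Stage II.1.
The licensee prevails on this issue.
Per-issue: Issue I → complainant; Issue II → licensee. The complainant must prevail on every issue; overall, the licensee prevails.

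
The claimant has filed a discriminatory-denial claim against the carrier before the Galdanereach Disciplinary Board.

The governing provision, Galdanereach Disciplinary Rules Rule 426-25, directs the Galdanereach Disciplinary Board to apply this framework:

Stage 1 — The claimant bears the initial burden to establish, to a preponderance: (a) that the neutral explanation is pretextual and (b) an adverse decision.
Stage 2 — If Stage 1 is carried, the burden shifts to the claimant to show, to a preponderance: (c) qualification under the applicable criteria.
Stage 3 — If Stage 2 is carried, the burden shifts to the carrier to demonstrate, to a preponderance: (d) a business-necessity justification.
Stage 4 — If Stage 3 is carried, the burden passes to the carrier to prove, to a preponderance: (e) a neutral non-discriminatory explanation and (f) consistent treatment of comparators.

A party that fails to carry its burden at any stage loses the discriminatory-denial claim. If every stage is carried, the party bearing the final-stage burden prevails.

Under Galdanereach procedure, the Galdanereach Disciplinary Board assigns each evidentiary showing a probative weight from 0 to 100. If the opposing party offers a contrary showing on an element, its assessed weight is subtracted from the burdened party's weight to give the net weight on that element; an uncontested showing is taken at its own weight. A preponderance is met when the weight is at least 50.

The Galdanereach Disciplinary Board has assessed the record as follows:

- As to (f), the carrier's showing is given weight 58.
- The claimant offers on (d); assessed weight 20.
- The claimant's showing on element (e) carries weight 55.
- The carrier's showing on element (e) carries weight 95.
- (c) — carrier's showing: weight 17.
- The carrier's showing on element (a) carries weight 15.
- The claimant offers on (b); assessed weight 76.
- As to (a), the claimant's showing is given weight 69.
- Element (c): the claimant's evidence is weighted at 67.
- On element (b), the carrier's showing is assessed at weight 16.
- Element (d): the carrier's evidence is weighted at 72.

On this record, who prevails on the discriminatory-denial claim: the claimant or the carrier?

Stage 1 (claimant, a preponderance, weight is at least 50): (a) net 69−15=54 ≥ 50 — meets; (b) net 76−16=60 ≥ 50 — meets.
  Stage 1 carried; the burden remains with the claimant.
Stage 2 (claimant, a preponderance, weight is at least 50): (c) net 67−17=50 ≥ 50 — meets.
  All elements met. The burden passes to the carrier.
Stage 3 (carrier, a preponderance, weight is at least 50): (d) net 72−20=52 ≥ 50 — meets.
  Stage 3 is satisfied; the carrier continues to bear the burden.
Stage 4 (carrier, a preponderance, weight is at least 50): (e) net 95−55=40 < 50 — fails; (f) 58 ≥ 50 — meets.
  The carrier does not carry Stage 4.
The claimant prevails.

claimant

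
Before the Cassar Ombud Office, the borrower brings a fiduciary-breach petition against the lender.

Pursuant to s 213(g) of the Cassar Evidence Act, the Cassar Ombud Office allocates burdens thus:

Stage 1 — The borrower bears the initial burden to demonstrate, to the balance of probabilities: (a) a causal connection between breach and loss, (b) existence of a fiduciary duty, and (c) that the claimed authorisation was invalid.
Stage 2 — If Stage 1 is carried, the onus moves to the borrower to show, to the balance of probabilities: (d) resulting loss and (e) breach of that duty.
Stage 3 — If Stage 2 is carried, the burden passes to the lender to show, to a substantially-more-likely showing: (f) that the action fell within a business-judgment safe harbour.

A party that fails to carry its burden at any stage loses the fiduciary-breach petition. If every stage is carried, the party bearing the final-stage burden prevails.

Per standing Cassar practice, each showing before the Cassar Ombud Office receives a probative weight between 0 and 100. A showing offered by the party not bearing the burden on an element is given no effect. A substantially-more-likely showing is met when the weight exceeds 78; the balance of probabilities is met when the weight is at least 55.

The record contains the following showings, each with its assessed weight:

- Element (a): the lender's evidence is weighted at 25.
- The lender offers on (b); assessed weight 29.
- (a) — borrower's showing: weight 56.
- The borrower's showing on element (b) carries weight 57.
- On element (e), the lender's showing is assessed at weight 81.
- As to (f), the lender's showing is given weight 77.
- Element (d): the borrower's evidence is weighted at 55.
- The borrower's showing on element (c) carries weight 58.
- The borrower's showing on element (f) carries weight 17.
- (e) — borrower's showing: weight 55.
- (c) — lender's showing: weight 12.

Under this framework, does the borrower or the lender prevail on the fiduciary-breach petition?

At Stage 1 the borrower must meet the balance of probabilities (weight is at least 55): on (a) the weight is 56 (the lender's 25 is given no effect), ≥ 55, so (a) meets the standard; on (b) the weight is 57 (the lender's 29 is given no effect), ≥ 55, so (b) meets the standard; on (c) the weight is 58 (the lender's 12 is given no effect), which does reach 55, so (c) meets the standard.
  Stage 1 carried; the burden remains with the borrower.
At Stage 2 the borrower must meet the balance of probabilities (weight is at least 55): on (d) the weight is 55, which does reach 55, so (d) meets the standard; on (e) the weight is 55 (the lender's 81 is given no effect), ≥ 55, so (e) meets the standard.
  All elements met. The burden passes to the lender.
At Stage 3 the lender must meet a substantially-more-likely showing (weight exceeds 78): on (f) the weight is 77 (the borrower's 17 is given no effect), which does not exceed 78, so (f) does not meet the standard.
  Stage 3 not carried; the lender fails its burden.
The borrower prevails.

borrower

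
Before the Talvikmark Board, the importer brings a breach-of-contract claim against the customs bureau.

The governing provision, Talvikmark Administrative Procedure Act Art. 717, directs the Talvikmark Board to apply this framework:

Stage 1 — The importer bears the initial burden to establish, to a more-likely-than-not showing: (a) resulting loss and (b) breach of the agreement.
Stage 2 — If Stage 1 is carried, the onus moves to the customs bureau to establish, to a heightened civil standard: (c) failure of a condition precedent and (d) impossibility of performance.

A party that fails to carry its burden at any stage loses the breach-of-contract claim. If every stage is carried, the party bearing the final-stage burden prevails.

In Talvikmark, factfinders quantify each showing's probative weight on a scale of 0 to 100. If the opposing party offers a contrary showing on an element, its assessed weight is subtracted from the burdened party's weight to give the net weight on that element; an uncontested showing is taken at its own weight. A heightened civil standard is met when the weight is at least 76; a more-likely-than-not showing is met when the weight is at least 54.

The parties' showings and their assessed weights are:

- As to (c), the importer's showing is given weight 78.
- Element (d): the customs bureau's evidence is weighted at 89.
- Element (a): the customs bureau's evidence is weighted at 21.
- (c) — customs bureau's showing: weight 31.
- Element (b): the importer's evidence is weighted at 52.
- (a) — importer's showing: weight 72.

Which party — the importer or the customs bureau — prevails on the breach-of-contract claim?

customs bureau

At Stage 1 the importer must meet a more-likely-than-not showing (weight is at least 54): on (a) the weight is 72 less the opposing 21 gives net 51, which does not reach 54, so (a) does not meet the standard; on (b) the weight is 52, which does not reach 54, so (b) does not meet the standard.
  Stage 1 not carried; the importer fails its burden.
The customs bureau prevails.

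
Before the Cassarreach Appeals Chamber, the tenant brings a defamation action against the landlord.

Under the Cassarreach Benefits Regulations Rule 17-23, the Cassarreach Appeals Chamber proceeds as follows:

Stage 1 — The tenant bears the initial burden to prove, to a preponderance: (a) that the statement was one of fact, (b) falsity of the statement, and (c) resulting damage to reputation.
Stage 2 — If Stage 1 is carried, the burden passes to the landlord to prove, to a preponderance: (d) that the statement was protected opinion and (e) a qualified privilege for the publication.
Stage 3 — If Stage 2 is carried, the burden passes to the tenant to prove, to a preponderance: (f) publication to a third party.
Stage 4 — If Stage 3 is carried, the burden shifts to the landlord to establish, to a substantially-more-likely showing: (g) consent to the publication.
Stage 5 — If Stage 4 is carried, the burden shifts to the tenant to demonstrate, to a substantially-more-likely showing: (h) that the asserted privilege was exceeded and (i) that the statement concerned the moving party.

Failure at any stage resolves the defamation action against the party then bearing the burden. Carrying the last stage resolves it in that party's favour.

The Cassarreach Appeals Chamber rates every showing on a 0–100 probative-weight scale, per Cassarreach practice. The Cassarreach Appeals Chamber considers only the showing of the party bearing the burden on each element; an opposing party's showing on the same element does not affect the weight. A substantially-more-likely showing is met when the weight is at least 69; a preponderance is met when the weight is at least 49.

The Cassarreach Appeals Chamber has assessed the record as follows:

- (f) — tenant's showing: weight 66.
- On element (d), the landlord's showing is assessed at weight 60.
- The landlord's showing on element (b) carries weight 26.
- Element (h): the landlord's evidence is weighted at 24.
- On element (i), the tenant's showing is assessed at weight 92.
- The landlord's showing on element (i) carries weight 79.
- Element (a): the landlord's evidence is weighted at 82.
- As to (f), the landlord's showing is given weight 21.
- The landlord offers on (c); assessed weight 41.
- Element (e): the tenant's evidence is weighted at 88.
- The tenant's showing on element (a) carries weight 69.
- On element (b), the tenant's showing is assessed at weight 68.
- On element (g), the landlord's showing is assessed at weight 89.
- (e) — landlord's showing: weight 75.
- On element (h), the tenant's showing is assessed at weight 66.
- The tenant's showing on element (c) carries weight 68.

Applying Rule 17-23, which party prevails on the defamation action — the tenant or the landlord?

Stage 1 (tenant, a preponderance, weight is at least 49): (a) 69 (landlord's 82 disregarded) ≥ 49 — meets; (b) 68 (landlord's 26 disregarded) ≥ 49 — meets; (c) 68 (landlord's 41 disregarded) ≥ 49 — meets.
  The tenant carries Stage 1; the landlord now bears the burden.
Stage 2 (landlord, a preponderance, weight is at least 49): (d) 60 ≥ 49 — meets; (e) 75 (tenant's 88 disregarded) ≥ 49 — meets.
  Stage 2 carried; the burden shifts to the tenant.
Stage 3 (tenant, a preponderance, weight is at least 49): (f) 66 (landlord's 21 disregarded) ≥ 49 — meets.
  Stage 3 is satisfied; the onus moves to the landlord.
Stage 4 (landlord, a substantially-more-likely showing, weight is at least 69): (g) 89 ≥ 69 — meets.
  Stage 4 is satisfied; the onus moves to the tenant.
Stage 5 (tenant, a substantially-more-likely showing, weight is at least 69): (h) 66 (landlord's 24 disregarded) < 69 — fails; (i) 92 (landlord's 79 disregarded) ≥ 69 — meets.
  Stage 5 not carried; the tenant fails its burden.
The landlord prevails.

landlord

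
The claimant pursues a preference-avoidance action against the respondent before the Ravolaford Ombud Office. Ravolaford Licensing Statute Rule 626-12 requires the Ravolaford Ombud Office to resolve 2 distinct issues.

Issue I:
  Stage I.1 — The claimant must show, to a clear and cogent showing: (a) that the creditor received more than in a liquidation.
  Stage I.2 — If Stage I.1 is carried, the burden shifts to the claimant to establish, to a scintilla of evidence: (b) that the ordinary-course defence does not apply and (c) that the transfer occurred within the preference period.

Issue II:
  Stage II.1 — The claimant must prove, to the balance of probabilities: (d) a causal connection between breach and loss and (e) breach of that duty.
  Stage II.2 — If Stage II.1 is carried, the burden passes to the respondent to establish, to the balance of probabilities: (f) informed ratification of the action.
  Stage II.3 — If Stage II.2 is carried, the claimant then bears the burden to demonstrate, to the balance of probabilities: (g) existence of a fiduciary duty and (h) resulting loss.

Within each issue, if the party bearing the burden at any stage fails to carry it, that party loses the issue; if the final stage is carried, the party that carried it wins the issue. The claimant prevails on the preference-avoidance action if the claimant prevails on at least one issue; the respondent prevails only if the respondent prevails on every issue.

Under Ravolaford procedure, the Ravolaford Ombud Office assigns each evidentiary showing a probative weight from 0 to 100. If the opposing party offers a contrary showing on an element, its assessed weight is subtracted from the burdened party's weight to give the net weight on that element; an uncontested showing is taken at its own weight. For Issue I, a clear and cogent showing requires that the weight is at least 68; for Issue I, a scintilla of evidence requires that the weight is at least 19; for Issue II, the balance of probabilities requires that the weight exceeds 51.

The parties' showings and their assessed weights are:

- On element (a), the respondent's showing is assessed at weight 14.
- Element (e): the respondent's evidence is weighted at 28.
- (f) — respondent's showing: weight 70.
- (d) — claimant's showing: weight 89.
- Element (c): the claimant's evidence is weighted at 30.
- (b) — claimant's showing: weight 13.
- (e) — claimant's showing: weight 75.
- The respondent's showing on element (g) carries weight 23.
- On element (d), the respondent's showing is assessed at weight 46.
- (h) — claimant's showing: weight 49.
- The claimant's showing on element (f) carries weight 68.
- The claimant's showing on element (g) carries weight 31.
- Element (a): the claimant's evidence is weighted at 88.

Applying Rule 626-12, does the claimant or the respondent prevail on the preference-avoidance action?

— Issue I —
Stage I.1 — burden on claimant; standard: a clear and cogent showing (weight is at least 68).
    (a): 88 − 14 = 74 ≥ 68 [met]
  Stage I.1 carried; the burden remains with the claimant.
Stage I.2 — burden on claimant; standard: a scintilla of evidence (weight is at least 19).
    (b): 13 < 19 [not met]
    (c): 30 ≥ 19 [met]
  Not every element is met, so the claimant fails to carry Stage I.2.
So the respondent prevails on this issue.
— Issue II —
Stage II.1 (claimant, the balance of probabilities, weight exceeds 51): (d) net 89−46=43 ≤ 51 — fails; (e) net 75−28=47 ≤ 51 — fails.
  The claimant does not carry Stage II.1.
The respondent prevails on this issue.
Per-issue: Issue I → respondent; Issue II → respondent. The claimant must prevail on at least one issue; overall, the respondent prevails.

respondent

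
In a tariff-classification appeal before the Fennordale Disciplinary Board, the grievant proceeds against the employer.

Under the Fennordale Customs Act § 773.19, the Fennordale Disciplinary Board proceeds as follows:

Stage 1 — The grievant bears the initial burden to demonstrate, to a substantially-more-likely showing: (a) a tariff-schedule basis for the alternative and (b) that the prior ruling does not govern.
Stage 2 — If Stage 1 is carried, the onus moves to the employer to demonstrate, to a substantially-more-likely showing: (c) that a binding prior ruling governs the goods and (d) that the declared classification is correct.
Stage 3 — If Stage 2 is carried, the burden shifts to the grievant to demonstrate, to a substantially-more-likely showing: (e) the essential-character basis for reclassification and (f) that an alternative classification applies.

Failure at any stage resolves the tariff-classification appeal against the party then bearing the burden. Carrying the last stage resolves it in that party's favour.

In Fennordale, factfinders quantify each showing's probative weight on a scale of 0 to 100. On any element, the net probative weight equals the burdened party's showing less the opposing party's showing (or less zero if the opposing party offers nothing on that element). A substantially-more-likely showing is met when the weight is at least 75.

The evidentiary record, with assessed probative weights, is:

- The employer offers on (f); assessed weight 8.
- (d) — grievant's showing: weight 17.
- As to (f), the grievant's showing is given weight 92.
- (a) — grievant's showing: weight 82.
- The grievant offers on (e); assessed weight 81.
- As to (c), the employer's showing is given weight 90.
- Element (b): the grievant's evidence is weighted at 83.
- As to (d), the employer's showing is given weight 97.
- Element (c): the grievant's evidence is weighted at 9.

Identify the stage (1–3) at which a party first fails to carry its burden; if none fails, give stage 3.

stage 3

Stage 1 — burden on grievant; standard: a substantially-more-likely showing (weight is at least 75).
    (a): 82 ≥ 75 [met]
    (b): 83 ≥ 75 [met]
  The grievant carries Stage 1; the employer now bears the burden.
Stage 2 — burden on employer; standard: a substantially-more-likely showing (weight is at least 75).
    (c): 90 − 9 = 81 ≥ 75 [met]
    (d): 97 − 17 = 80 ≥ 75 [met]
  Stage 2 carried; the burden shifts to the grievant.
Stage 3 — burden on grievant; standard: a substantially-more-likely showing (weight is at least 75).
    (e): 81 ≥ 75 [met]
    (f): 92 − 8 = 84 ≥ 75 [met]
  Stage 3 carried; the final stage is satisfied.
With every stage satisfied, the grievant prevails.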